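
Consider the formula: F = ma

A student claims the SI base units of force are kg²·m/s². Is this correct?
Units of each symbol in F = ma:
  m (mass): kg
  a (acceleration): m/s²

Multiplying the contributions: [kg] · [m/s²]
Adding exponents of each base unit: kg: 1, m: 1, s: -2
SI base units of force: kg·m/s²

The claimed units kg²·m/s² (exponents kg: 2, m: 1, s: -2) do not match the derived units kg·m/s² (exponents kg: 1, m: 1, s: -2), so the claim is incorrect.

Answer: No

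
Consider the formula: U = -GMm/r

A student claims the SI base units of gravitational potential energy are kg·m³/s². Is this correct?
Units of each symbol in U = -GMm/r:
  G (gravitational constant): m³/(kg·s²)
  M (mass): kg
  m (mass): kg
  r (distance): m  → in the denominator, contributes 1/m
  The minus sign does not affect the units.

Multiplying the contributions: [m³/(kg·s²)] · [kg] · [kg] · [1/m]
Adding exponents of each base unit: kg: 1, m: 2, s: -2
SI base units of gravitational potential energy: kg·m²/s²

The claimed units kg·m³/s² (exponents kg: 1, m: 3, s: -2) do not match the derived units kg·m²/s² (exponents kg: 1, m: 2, s: -2), so the claim is incorrect.

Answer: No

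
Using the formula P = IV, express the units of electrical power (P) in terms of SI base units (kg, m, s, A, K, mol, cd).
Units of each symbol in P = IV:
  I (current): A
  V (voltage, in volts): kg·m²/(s³·A)

Multiplying the contributions: [A] · [kg·m²/(s³·A)]
Adding exponents of each base unit: kg: 1, m: 2, s: -3
SI base units of electrical power: kg·m²/s³

Answer: kg·m²/s³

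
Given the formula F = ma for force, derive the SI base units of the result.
Units of each symbol in F = ma:
  m (mass): kg
  a (acceleration): m/s²

Multiplying the contributions: [kg] · [m/s²]
Adding exponents of each base unit: kg: 1, m: 1, s: -2
SI base units of force: kg·m/s²

Answer: kg·m/s²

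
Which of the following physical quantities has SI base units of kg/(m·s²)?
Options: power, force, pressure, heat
Checking the SI base units of each option:
  power (P = W/t): kg·m²/s³  ✗
  force (F = ma): kg·m/s²  ✗
  pressure (P = F/A): kg/(m·s²)  ✓ matches
  heat (Q = mcΔT): kg·m²/s²  ✗

Only pressure has units kg/(m·s²).

Answer: pressure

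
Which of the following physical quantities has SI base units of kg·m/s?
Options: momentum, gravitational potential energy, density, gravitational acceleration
Checking the SI base units of each option:
  momentum (p = mv): kg·m/s  ✓ matches
  gravitational potential energy (U = -GMm/r): kg·m²/s²  ✗
  density (ρ = m/V): kg/m³  ✗
  gravitational acceleration (g = GM/r²): m/s²  ✗

Only momentum has units kg·m/s.

Answer: momentum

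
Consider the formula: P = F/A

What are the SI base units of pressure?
Units of each symbol in P = F/A:
  F (force): kg·m/s²
  A (area): m²  → in the denominator, contributes 1/m²

Multiplying the contributions: [kg·m/s²] · [1/m²]
Adding exponents of each base unit: kg: 1, m: -1, s: -2
SI base units of pressure: kg/(m·s²)

Answer: kg/(m·s²)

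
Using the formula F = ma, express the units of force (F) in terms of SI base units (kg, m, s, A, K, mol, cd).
Units of each symbol in F = ma:
  m (mass): kg
  a (acceleration): m/s²

Multiplying the contributions: [kg] · [m/s²]
Adding exponents of each base unit: kg: 1, m: 1, s: -2
SI base units of force: kg·m/s²

Answer: kg·m/s²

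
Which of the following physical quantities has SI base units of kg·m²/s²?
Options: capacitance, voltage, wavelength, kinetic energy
Checking the SI base units of each option:
  capacitance (C = Q/V): s⁴·A²/(kg·m²)  ✗
  voltage (V = IR): kg·m²/(s³·A)  ✗
  wavelength (λ = v/f): m  ✗
  kinetic energy (E = ½mv²): kg·m²/s²  ✓ matches

Only kinetic energy has units kg·m²/s².

Answer: kinetic energy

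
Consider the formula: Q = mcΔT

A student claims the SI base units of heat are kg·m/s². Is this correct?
Units of each symbol in Q = mcΔT:
  m (mass): kg
  c (specific heat capacity, in J/(kg·K)): m²/(s²·K)
  ΔT (temperature change): K

Multiplying the contributions: [kg] · [m²/(s²·K)] · [K]
Adding exponents of each base unit: kg: 1, m: 2, s: -2
SI base units of heat: kg·m²/s²

The claimed units kg·m/s² (exponents kg: 1, m: 1, s: -2) do not match the derived units kg·m²/s² (exponents kg: 1, m: 2, s: -2), so the claim is incorrect.

Answer: No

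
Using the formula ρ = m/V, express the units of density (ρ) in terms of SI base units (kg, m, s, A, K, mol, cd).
Units of each symbol in ρ = m/V:
  m (mass): kg
  V (volume): m³  → in the denominator, contributes 1/m³

Multiplying the contributions: [kg] · [1/m³]
Adding exponents of each base unit: kg: 1, m: -3
SI base units of density: kg/m³

Answer: kg/m³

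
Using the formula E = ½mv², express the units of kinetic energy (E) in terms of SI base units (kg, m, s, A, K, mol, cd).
Units of each symbol in E = ½mv²:
  m (mass): kg
  v (speed): m/s  → to the power 2, contributes m²/s²
  The factor ½ is dimensionless.

Multiplying the contributions: [kg] · [m²/s²]
Adding exponents of each base unit: kg: 1, m: 2, s: -2
SI base units of kinetic energy: kg·m²/s²

Answer: kg·m²/s²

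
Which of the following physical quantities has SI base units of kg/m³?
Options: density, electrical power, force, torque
Checking the SI base units of each option:
  density (ρ = m/V): kg/m³  ✓ matches
  electrical power (P = IV): kg·m²/s³  ✗
  force (F = ma): kg·m/s²  ✗
  torque (τ = Fr): kg·m²/s²  ✗

Only density has units kg/m³.

Answer: density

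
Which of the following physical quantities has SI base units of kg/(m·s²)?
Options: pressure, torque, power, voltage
Checking the SI base units of each option:
  pressure (P = F/A): kg/(m·s²)  ✓ matches
  torque (τ = Fr): kg·m²/s²  ✗
  power (P = W/t): kg·m²/s³  ✗
  voltage (V = IR): kg·m²/(s³·A)  ✗

Only pressure has units kg/(m·s²).

Answer: pressure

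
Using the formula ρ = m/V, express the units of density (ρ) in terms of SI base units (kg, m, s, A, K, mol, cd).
Units of each symbol in ρ = m/V:
  m (mass): kg
  V (volume): m³  → in the denominator, contributes 1/m³

Multiplying the contributions: [kg] · [1/m³]
Adding exponents of each base unit: kg: 1, m: -3
SI base units of density: kg/m³

Answer: kg/m³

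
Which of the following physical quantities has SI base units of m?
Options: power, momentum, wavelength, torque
Checking the SI base units of each option:
  power (P = W/t): kg·m²/s³  ✗
  momentum (p = mv): kg·m/s  ✗
  wavelength (λ = v/f): m  ✓ matches
  torque (τ = Fr): kg·m²/s²  ✗

Only wavelength has units m.

Answer: wavelength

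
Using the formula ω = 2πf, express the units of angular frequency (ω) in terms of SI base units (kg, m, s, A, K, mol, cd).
Units of each symbol in ω = 2πf:
  f (frequency): 1/s
  The factor 2π is dimensionless.

Multiplying the contributions: [1/s]
Adding exponents of each base unit: s: -1
SI base units of angular frequency: 1/s

Answer: 1/s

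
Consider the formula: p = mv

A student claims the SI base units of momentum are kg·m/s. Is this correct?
Units of each symbol in p = mv:
  m (mass): kg
  v (velocity): m/s

Multiplying the contributions: [kg] · [m/s]
Adding exponents of each base unit: kg: 1, m: 1, s: -1
SI base units of momentum: kg·m/s

The claimed units kg·m/s match the derived units, so the claim is correct.

Answer: Yes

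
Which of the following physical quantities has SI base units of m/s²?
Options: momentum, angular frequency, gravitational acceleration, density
Checking the SI base units of each option:
  momentum (p = mv): kg·m/s  ✗
  angular frequency (ω = 2πf): 1/s  ✗
  gravitational acceleration (g = GM/r²): m/s²  ✓ matches
  density (ρ = m/V): kg/m³  ✗

Only gravitational acceleration has units m/s².

Answer: gravitational acceleration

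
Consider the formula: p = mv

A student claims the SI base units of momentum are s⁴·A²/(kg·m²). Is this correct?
Units of each symbol in p = mv:
  m (mass): kg
  v (velocity): m/s

Multiplying the contributions: [kg] · [m/s]
Adding exponents of each base unit: kg: 1, m: 1, s: -1
SI base units of momentum: kg·m/s

The claimed units s⁴·A²/(kg·m²) (exponents kg: -1, m: -2, s: 4, A: 2) do not match the derived units kg·m/s (exponents kg: 1, m: 1, s: -1), so the claim is incorrect.

Answer: No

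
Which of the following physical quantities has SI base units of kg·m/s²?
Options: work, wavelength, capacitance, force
Checking the SI base units of each option:
  work (W = Fd): kg·m²/s²  ✗
  wavelength (λ = v/f): m  ✗
  capacitance (C = Q/V): s⁴·A²/(kg·m²)  ✗
  force (F = ma): kg·m/s²  ✓ matches

Only force has units kg·m/s².

Answer: force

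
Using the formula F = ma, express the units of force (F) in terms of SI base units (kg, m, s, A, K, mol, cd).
Units of each symbol in F = ma:
  m (mass): kg
  a (acceleration): m/s²

Multiplying the contributions: [kg] · [m/s²]
Adding exponents of each base unit: kg: 1, m: 1, s: -2
SI base units of force: kg·m/s²

Answer: kg·m/s²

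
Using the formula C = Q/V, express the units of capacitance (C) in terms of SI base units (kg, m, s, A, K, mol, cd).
Units of each symbol in C = Q/V:
  Q (charge, in coulombs): s·A
  V (voltage, in volts): kg·m²/(s³·A)  → in the denominator, contributes s³·A/(kg·m²)

Multiplying the contributions: [s·A] · [s³·A/(kg·m²)]
Adding exponents of each base unit: kg: -1, m: -2, s: 4, A: 2
SI base units of capacitance: s⁴·A²/(kg·m²)

Answer: s⁴·A²/(kg·m²)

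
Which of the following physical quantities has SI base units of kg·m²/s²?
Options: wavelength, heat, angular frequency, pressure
Checking the SI base units of each option:
  wavelength (λ = v/f): m  ✗
  heat (Q = mcΔT): kg·m²/s²  ✓ matches
  angular frequency (ω = 2πf): 1/s  ✗
  pressure (P = F/A): kg/(m·s²)  ✗

Only heat has units kg·m²/s².

Answer: heat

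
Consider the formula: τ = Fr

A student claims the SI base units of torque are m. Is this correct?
Units of each symbol in τ = Fr:
  F (force): kg·m/s²
  r (lever arm): m

Multiplying the contributions: [kg·m/s²] · [m]
Adding exponents of each base unit: kg: 1, m: 2, s: -2
SI base units of torque: kg·m²/s²

The claimed units m (exponents m: 1) do not match the derived units kg·m²/s² (exponents kg: 1, m: 2, s: -2), so the claim is incorrect.

Answer: No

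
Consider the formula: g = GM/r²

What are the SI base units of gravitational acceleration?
Units of each symbol in g = GM/r²:
  G (gravitational constant): m³/(kg·s²)
  M (mass): kg
  r (distance): m  → to the power 2 in the denominator, contributes 1/m²

Multiplying the contributions: [m³/(kg·s²)] · [kg] · [1/m²]
Adding exponents of each base unit: m: 1, s: -2
SI base units of gravitational acceleration: m/s²

Answer: m/s²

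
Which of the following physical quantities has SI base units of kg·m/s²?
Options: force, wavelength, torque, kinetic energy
Checking the SI base units of each option:
  force (F = ma): kg·m/s²  ✓ matches
  wavelength (λ = v/f): m  ✗
  torque (τ = Fr): kg·m²/s²  ✗
  kinetic energy (E = ½mv²): kg·m²/s²  ✗

Only force has units kg·m/s².

Answer: force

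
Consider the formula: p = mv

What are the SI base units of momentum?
Units of each symbol in p = mv:
  m (mass): kg
  v (velocity): m/s

Multiplying the contributions: [kg] · [m/s]
Adding exponents of each base unit: kg: 1, m: 1, s: -1
SI base units of momentum: kg·m/s

Answer: kg·m/s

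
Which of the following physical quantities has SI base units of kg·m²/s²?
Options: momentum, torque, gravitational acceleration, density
Checking the SI base units of each option:
  momentum (p = mv): kg·m/s  ✗
  torque (τ = Fr): kg·m²/s²  ✓ matches
  gravitational acceleration (g = GM/r²): m/s²  ✗
  density (ρ = m/V): kg/m³  ✗

Only torque has units kg·m²/s².

Answer: torque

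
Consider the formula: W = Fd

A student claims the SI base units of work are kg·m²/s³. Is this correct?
Units of each symbol in W = Fd:
  F (force): kg·m/s²
  d (displacement): m

Multiplying the contributions: [kg·m/s²] · [m]
Adding exponents of each base unit: kg: 1, m: 2, s: -2
SI base units of work: kg·m²/s²

The claimed units kg·m²/s³ (exponents kg: 1, m: 2, s: -3) do not match the derived units kg·m²/s² (exponents kg: 1, m: 2, s: -2), so the claim is incorrect.

Answer: No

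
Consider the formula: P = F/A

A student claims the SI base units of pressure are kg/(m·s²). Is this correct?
Units of each symbol in P = F/A:
  F (force): kg·m/s²
  A (area): m²  → in the denominator, contributes 1/m²

Multiplying the contributions: [kg·m/s²] · [1/m²]
Adding exponents of each base unit: kg: 1, m: -1, s: -2
SI base units of pressure: kg/(m·s²)

The claimed units kg/(m·s²) match the derived units, so the claim is correct.

Answer: Yes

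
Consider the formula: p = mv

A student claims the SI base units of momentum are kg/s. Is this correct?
Units of each symbol in p = mv:
  m (mass): kg
  v (velocity): m/s

Multiplying the contributions: [kg] · [m/s]
Adding exponents of each base unit: kg: 1, m: 1, s: -1
SI base units of momentum: kg·m/s

The claimed units kg/s (exponents kg: 1, s: -1) do not match the derived units kg·m/s (exponents kg: 1, m: 1, s: -1), so the claim is incorrect.

Answer: No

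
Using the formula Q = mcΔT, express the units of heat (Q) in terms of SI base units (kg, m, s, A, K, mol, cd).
Units of each symbol in Q = mcΔT:
  m (mass): kg
  c (specific heat capacity, in J/(kg·K)): m²/(s²·K)
  ΔT (temperature change): K

Multiplying the contributions: [kg] · [m²/(s²·K)] · [K]
Adding exponents of each base unit: kg: 1, m: 2, s: -2
SI base units of heat: kg·m²/s²

Answer: kg·m²/s²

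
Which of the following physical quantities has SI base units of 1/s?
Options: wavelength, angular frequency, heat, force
Checking the SI base units of each option:
  wavelength (λ = v/f): m  ✗
  angular frequency (ω = 2πf): 1/s  ✓ matches
  heat (Q = mcΔT): kg·m²/s²  ✗
  force (F = ma): kg·m/s²  ✗

Only angular frequency has units 1/s.

Answer: angular frequency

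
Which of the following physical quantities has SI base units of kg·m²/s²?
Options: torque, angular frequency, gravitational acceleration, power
Checking the SI base units of each option:
  torque (τ = Fr): kg·m²/s²  ✓ matches
  angular frequency (ω = 2πf): 1/s  ✗
  gravitational acceleration (g = GM/r²): m/s²  ✗
  power (P = W/t): kg·m²/s³  ✗

Only torque has units kg·m²/s².

Answer: torque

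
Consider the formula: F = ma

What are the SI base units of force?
Units of each symbol in F = ma:
  m (mass): kg
  a (acceleration): m/s²

Multiplying the contributions: [kg] · [m/s²]
Adding exponents of each base unit: kg: 1, m: 1, s: -2
SI base units of force: kg·m/s²

Answer: kg·m/s²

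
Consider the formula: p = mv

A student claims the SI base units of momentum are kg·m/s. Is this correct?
Units of each symbol in p = mv:
  m (mass): kg
  v (velocity): m/s

Multiplying the contributions: [kg] · [m/s]
Adding exponents of each base unit: kg: 1, m: 1, s: -1
SI base units of momentum: kg·m/s

The claimed units kg·m/s match the derived units, so the claim is correct.

Answer: Yes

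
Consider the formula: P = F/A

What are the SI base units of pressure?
Units of each symbol in P = F/A:
  F (force): kg·m/s²
  A (area): m²  → in the denominator, contributes 1/m²

Multiplying the contributions: [kg·m/s²] · [1/m²]
Adding exponents of each base unit: kg: 1, m: -1, s: -2
SI base units of pressure: kg/(m·s²)

Answer: kg/(m·s²)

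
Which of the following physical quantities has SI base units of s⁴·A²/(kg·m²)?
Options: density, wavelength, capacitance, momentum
Checking the SI base units of each option:
  density (ρ = m/V): kg/m³  ✗
  wavelength (λ = v/f): m  ✗
  capacitance (C = Q/V): s⁴·A²/(kg·m²)  ✓ matches
  momentum (p = mv): kg·m/s  ✗

Only capacitance has units s⁴·A²/(kg·m²).

Answer: capacitance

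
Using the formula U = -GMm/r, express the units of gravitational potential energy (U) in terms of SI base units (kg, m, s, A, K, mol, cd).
Units of each symbol in U = -GMm/r:
  G (gravitational constant): m³/(kg·s²)
  M (mass): kg
  m (mass): kg
  r (distance): m  → in the denominator, contributes 1/m
  The minus sign does not affect the units.

Multiplying the contributions: [m³/(kg·s²)] · [kg] · [kg] · [1/m]
Adding exponents of each base unit: kg: 1, m: 2, s: -2
SI base units of gravitational potential energy: kg·m²/s²

Answer: kg·m²/s²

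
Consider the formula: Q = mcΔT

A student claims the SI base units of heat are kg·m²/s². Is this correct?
Units of each symbol in Q = mcΔT:
  m (mass): kg
  c (specific heat capacity, in J/(kg·K)): m²/(s²·K)
  ΔT (temperature change): K

Multiplying the contributions: [kg] · [m²/(s²·K)] · [K]
Adding exponents of each base unit: kg: 1, m: 2, s: -2
SI base units of heat: kg·m²/s²

The claimed units kg·m²/s² match the derived units, so the claim is correct.

Answer: Yes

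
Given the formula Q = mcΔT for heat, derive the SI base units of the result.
Units of each symbol in Q = mcΔT:
  m (mass): kg
  c (specific heat capacity, in J/(kg·K)): m²/(s²·K)
  ΔT (temperature change): K

Multiplying the contributions: [kg] · [m²/(s²·K)] · [K]
Adding exponents of each base unit: kg: 1, m: 2, s: -2
SI base units of heat: kg·m²/s²

Answer: kg·m²/s²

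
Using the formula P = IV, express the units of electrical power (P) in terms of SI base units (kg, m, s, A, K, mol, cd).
Units of each symbol in P = IV:
  I (current): A
  V (voltage, in volts): kg·m²/(s³·A)

Multiplying the contributions: [A] · [kg·m²/(s³·A)]
Adding exponents of each base unit: kg: 1, m: 2, s: -3
SI base units of electrical power: kg·m²/s³

Answer: kg·m²/s³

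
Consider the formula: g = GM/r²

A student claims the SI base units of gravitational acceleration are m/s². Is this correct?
Units of each symbol in g = GM/r²:
  G (gravitational constant): m³/(kg·s²)
  M (mass): kg
  r (distance): m  → to the power 2 in the denominator, contributes 1/m²

Multiplying the contributions: [m³/(kg·s²)] · [kg] · [1/m²]
Adding exponents of each base unit: m: 1, s: -2
SI base units of gravitational acceleration: m/s²

The claimed units m/s² match the derived units, so the claim is correct.

Answer: Yes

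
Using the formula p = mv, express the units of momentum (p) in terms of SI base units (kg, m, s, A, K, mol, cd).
Units of each symbol in p = mv:
  m (mass): kg
  v (velocity): m/s

Multiplying the contributions: [kg] · [m/s]
Adding exponents of each base unit: kg: 1, m: 1, s: -1
SI base units of momentum: kg·m/s

Answer: kg·m/s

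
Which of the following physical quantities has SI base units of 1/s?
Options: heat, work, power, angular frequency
Checking the SI base units of each option:
  heat (Q = mcΔT): kg·m²/s²  ✗
  work (W = Fd): kg·m²/s²  ✗
  power (P = W/t): kg·m²/s³  ✗
  angular frequency (ω = 2πf): 1/s  ✓ matches

Only angular frequency has units 1/s.

Answer: angular frequency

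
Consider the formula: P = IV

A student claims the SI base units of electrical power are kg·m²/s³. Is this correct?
Units of each symbol in P = IV:
  I (current): A
  V (voltage, in volts): kg·m²/(s³·A)

Multiplying the contributions: [A] · [kg·m²/(s³·A)]
Adding exponents of each base unit: kg: 1, m: 2, s: -3
SI base units of electrical power: kg·m²/s³

The claimed units kg·m²/s³ match the derived units, so the claim is correct.

Answer: Yes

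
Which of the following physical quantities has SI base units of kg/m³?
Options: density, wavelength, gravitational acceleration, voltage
Checking the SI base units of each option:
  density (ρ = m/V): kg/m³  ✓ matches
  wavelength (λ = v/f): m  ✗
  gravitational acceleration (g = GM/r²): m/s²  ✗
  voltage (V = IR): kg·m²/(s³·A)  ✗

Only density has units kg/m³.

Answer: density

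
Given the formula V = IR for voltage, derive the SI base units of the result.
Units of each symbol in V = IR:
  I (current): A
  R (resistance, in ohms): kg·m²/(s³·A²)

Multiplying the contributions: [A] · [kg·m²/(s³·A²)]
Adding exponents of each base unit: kg: 1, m: 2, s: -3, A: -1
SI base units of voltage: kg·m²/(s³·A)

Answer: kg·m²/(s³·A)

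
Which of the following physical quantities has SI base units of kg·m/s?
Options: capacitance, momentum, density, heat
Checking the SI base units of each option:
  capacitance (C = Q/V): s⁴·A²/(kg·m²)  ✗
  momentum (p = mv): kg·m/s  ✓ matches
  density (ρ = m/V): kg/m³  ✗
  heat (Q = mcΔT): kg·m²/s²  ✗

Only momentum has units kg·m/s.

Answer: momentum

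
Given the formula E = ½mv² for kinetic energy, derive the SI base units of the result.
Units of each symbol in E = ½mv²:
  m (mass): kg
  v (speed): m/s  → to the power 2, contributes m²/s²
  The factor ½ is dimensionless.

Multiplying the contributions: [kg] · [m²/s²]
Adding exponents of each base unit: kg: 1, m: 2, s: -2
SI base units of kinetic energy: kg·m²/s²

Answer: kg·m²/s²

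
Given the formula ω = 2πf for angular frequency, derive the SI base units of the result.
Units of each symbol in ω = 2πf:
  f (frequency): 1/s
  The factor 2π is dimensionless.

Multiplying the contributions: [1/s]
Adding exponents of each base unit: s: -1
SI base units of angular frequency: 1/s

Answer: 1/s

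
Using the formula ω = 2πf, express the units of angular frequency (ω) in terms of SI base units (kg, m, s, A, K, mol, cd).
Units of each symbol in ω = 2πf:
  f (frequency): 1/s
  The factor 2π is dimensionless.

Multiplying the contributions: [1/s]
Adding exponents of each base unit: s: -1
SI base units of angular frequency: 1/s

Answer: 1/s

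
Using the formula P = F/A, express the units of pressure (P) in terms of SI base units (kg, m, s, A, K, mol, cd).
Units of each symbol in P = F/A:
  F (force): kg·m/s²
  A (area): m²  → in the denominator, contributes 1/m²

Multiplying the contributions: [kg·m/s²] · [1/m²]
Adding exponents of each base unit: kg: 1, m: -1, s: -2
SI base units of pressure: kg/(m·s²)

Answer: kg/(m·s²)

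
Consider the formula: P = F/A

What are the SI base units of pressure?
Units of each symbol in P = F/A:
  F (force): kg·m/s²
  A (area): m²  → in the denominator, contributes 1/m²

Multiplying the contributions: [kg·m/s²] · [1/m²]
Adding exponents of each base unit: kg: 1, m: -1, s: -2
SI base units of pressure: kg/(m·s²)

Answer: kg/(m·s²)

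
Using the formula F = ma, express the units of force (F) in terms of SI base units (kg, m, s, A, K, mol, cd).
Units of each symbol in F = ma:
  m (mass): kg
  a (acceleration): m/s²

Multiplying the contributions: [kg] · [m/s²]
Adding exponents of each base unit: kg: 1, m: 1, s: -2
SI base units of force: kg·m/s²

Answer: kg·m/s²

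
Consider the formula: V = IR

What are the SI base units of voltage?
Units of each symbol in V = IR:
  I (current): A
  R (resistance, in ohms): kg·m²/(s³·A²)

Multiplying the contributions: [A] · [kg·m²/(s³·A²)]
Adding exponents of each base unit: kg: 1, m: 2, s: -3, A: -1
SI base units of voltage: kg·m²/(s³·A)

Answer: kg·m²/(s³·A)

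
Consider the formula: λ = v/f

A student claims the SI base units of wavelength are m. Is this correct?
Units of each symbol in λ = v/f:
  v (wave speed): m/s
  f (frequency): 1/s  → in the denominator, contributes s

Multiplying the contributions: [m/s] · [s]
Adding exponents of each base unit: m: 1
SI base units of wavelength: m

The claimed units m match the derived units, so the claim is correct.

Answer: Yes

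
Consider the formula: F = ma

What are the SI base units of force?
Units of each symbol in F = ma:
  m (mass): kg
  a (acceleration): m/s²

Multiplying the contributions: [kg] · [m/s²]
Adding exponents of each base unit: kg: 1, m: 1, s: -2
SI base units of force: kg·m/s²

Answer: kg·m/s²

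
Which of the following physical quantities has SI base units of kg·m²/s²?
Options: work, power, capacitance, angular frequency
Checking the SI base units of each option:
  work (W = Fd): kg·m²/s²  ✓ matches
  power (P = W/t): kg·m²/s³  ✗
  capacitance (C = Q/V): s⁴·A²/(kg·m²)  ✗
  angular frequency (ω = 2πf): 1/s  ✗

Only work has units kg·m²/s².

Answer: work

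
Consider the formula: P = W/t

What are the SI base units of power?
Units of each symbol in P = W/t:
  W (work): kg·m²/s²
  t (time): s  → in the denominator, contributes 1/s

Multiplying the contributions: [kg·m²/s²] · [1/s]
Adding exponents of each base unit: kg: 1, m: 2, s: -3
SI base units of power: kg·m²/s³

Answer: kg·m²/s³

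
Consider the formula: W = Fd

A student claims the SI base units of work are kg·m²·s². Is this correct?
Units of each symbol in W = Fd:
  F (force): kg·m/s²
  d (displacement): m

Multiplying the contributions: [kg·m/s²] · [m]
Adding exponents of each base unit: kg: 1, m: 2, s: -2
SI base units of work: kg·m²/s²

The claimed units kg·m²·s² (exponents kg: 1, m: 2, s: 2) do not match the derived units kg·m²/s² (exponents kg: 1, m: 2, s: -2), so the claim is incorrect.

Answer: No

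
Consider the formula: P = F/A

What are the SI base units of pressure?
Units of each symbol in P = F/A:
  F (force): kg·m/s²
  A (area): m²  → in the denominator, contributes 1/m²

Multiplying the contributions: [kg·m/s²] · [1/m²]
Adding exponents of each base unit: kg: 1, m: -1, s: -2
SI base units of pressure: kg/(m·s²)

Answer: kg/(m·s²)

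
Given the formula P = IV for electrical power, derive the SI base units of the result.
Units of each symbol in P = IV:
  I (current): A
  V (voltage, in volts): kg·m²/(s³·A)

Multiplying the contributions: [A] · [kg·m²/(s³·A)]
Adding exponents of each base unit: kg: 1, m: 2, s: -3
SI base units of electrical power: kg·m²/s³

Answer: kg·m²/s³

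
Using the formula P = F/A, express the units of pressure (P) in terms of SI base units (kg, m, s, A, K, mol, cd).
Units of each symbol in P = F/A:
  F (force): kg·m/s²
  A (area): m²  → in the denominator, contributes 1/m²

Multiplying the contributions: [kg·m/s²] · [1/m²]
Adding exponents of each base unit: kg: 1, m: -1, s: -2
SI base units of pressure: kg/(m·s²)

Answer: kg/(m·s²)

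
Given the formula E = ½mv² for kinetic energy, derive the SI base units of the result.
Units of each symbol in E = ½mv²:
  m (mass): kg
  v (speed): m/s  → to the power 2, contributes m²/s²
  The factor ½ is dimensionless.

Multiplying the contributions: [kg] · [m²/s²]
Adding exponents of each base unit: kg: 1, m: 2, s: -2
SI base units of kinetic energy: kg·m²/s²

Answer: kg·m²/s²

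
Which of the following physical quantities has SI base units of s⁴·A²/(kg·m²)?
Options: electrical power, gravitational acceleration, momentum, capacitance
Checking the SI base units of each option:
  electrical power (P = IV): kg·m²/s³  ✗
  gravitational acceleration (g = GM/r²): m/s²  ✗
  momentum (p = mv): kg·m/s  ✗
  capacitance (C = Q/V): s⁴·A²/(kg·m²)  ✓ matches

Only capacitance has units s⁴·A²/(kg·m²).

Answer: capacitance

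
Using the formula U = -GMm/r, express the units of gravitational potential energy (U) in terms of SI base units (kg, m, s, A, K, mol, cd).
Units of each symbol in U = -GMm/r:
  G (gravitational constant): m³/(kg·s²)
  M (mass): kg
  m (mass): kg
  r (distance): m  → in the denominator, contributes 1/m
  The minus sign does not affect the units.

Multiplying the contributions: [m³/(kg·s²)] · [kg] · [kg] · [1/m]
Adding exponents of each base unit: kg: 1, m: 2, s: -2
SI base units of gravitational potential energy: kg·m²/s²

Answer: kg·m²/s²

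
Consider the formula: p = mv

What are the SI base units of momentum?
Units of each symbol in p = mv:
  m (mass): kg
  v (velocity): m/s

Multiplying the contributions: [kg] · [m/s]
Adding exponents of each base unit: kg: 1, m: 1, s: -1
SI base units of momentum: kg·m/s

Answer: kg·m/s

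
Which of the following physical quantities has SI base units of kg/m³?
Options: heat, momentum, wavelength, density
Checking the SI base units of each option:
  heat (Q = mcΔT): kg·m²/s²  ✗
  momentum (p = mv): kg·m/s  ✗
  wavelength (λ = v/f): m  ✗
  density (ρ = m/V): kg/m³  ✓ matches

Only density has units kg/m³.

Answer: density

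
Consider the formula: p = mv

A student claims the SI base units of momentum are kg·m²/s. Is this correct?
Units of each symbol in p = mv:
  m (mass): kg
  v (velocity): m/s

Multiplying the contributions: [kg] · [m/s]
Adding exponents of each base unit: kg: 1, m: 1, s: -1
SI base units of momentum: kg·m/s

The claimed units kg·m²/s (exponents kg: 1, m: 2, s: -1) do not match the derived units kg·m/s (exponents kg: 1, m: 1, s: -1), so the claim is incorrect.

Answer: No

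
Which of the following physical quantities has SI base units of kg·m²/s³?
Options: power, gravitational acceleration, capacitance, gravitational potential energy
Checking the SI base units of each option:
  power (P = W/t): kg·m²/s³  ✓ matches
  gravitational acceleration (g = GM/r²): m/s²  ✗
  capacitance (C = Q/V): s⁴·A²/(kg·m²)  ✗
  gravitational potential energy (U = -GMm/r): kg·m²/s²  ✗

Only power has units kg·m²/s³.

Answer: power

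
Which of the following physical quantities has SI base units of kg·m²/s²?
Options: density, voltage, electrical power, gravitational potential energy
Checking the SI base units of each option:
  density (ρ = m/V): kg/m³  ✗
  voltage (V = IR): kg·m²/(s³·A)  ✗
  electrical power (P = IV): kg·m²/s³  ✗
  gravitational potential energy (U = -GMm/r): kg·m²/s²  ✓ matches

Only gravitational potential energy has units kg·m²/s².

Answer: gravitational potential energy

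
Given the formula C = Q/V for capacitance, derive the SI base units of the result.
Units of each symbol in C = Q/V:
  Q (charge, in coulombs): s·A
  V (voltage, in volts): kg·m²/(s³·A)  → in the denominator, contributes s³·A/(kg·m²)

Multiplying the contributions: [s·A] · [s³·A/(kg·m²)]
Adding exponents of each base unit: kg: -1, m: -2, s: 4, A: 2
SI base units of capacitance: s⁴·A²/(kg·m²)

Answer: s⁴·A²/(kg·m²)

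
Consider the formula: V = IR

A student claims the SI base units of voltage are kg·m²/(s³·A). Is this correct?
Units of each symbol in V = IR:
  I (current): A
  R (resistance, in ohms): kg·m²/(s³·A²)

Multiplying the contributions: [A] · [kg·m²/(s³·A²)]
Adding exponents of each base unit: kg: 1, m: 2, s: -3, A: -1
SI base units of voltage: kg·m²/(s³·A)

The claimed units kg·m²/(s³·A) match the derived units, so the claim is correct.

Answer: Yes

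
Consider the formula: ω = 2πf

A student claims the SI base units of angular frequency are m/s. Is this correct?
Units of each symbol in ω = 2πf:
  f (frequency): 1/s
  The factor 2π is dimensionless.

Multiplying the contributions: [1/s]
Adding exponents of each base unit: s: -1
SI base units of angular frequency: 1/s

The claimed units m/s (exponents m: 1, s: -1) do not match the derived units 1/s (exponents s: -1), so the claim is incorrect.

Answer: No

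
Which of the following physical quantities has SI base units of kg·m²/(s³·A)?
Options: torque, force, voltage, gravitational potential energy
Checking the SI base units of each option:
  torque (τ = Fr): kg·m²/s²  ✗
  force (F = ma): kg·m/s²  ✗
  voltage (V = IR): kg·m²/(s³·A)  ✓ matches
  gravitational potential energy (U = -GMm/r): kg·m²/s²  ✗

Only voltage has units kg·m²/(s³·A).

Answer: voltage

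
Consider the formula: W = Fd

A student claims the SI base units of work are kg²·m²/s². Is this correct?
Units of each symbol in W = Fd:
  F (force): kg·m/s²
  d (displacement): m

Multiplying the contributions: [kg·m/s²] · [m]
Adding exponents of each base unit: kg: 1, m: 2, s: -2
SI base units of work: kg·m²/s²

The claimed units kg²·m²/s² (exponents kg: 2, m: 2, s: -2) do not match the derived units kg·m²/s² (exponents kg: 1, m: 2, s: -2), so the claim is incorrect.

Answer: No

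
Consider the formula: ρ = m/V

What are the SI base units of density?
Units of each symbol in ρ = m/V:
  m (mass): kg
  V (volume): m³  → in the denominator, contributes 1/m³

Multiplying the contributions: [kg] · [1/m³]
Adding exponents of each base unit: kg: 1, m: -3
SI base units of density: kg/m³

Answer: kg/m³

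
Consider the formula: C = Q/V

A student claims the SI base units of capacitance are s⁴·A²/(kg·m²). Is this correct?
Units of each symbol in C = Q/V:
  Q (charge, in coulombs): s·A
  V (voltage, in volts): kg·m²/(s³·A)  → in the denominator, contributes s³·A/(kg·m²)

Multiplying the contributions: [s·A] · [s³·A/(kg·m²)]
Adding exponents of each base unit: kg: -1, m: -2, s: 4, A: 2
SI base units of capacitance: s⁴·A²/(kg·m²)

The claimed units s⁴·A²/(kg·m²) match the derived units, so the claim is correct.

Answer: Yes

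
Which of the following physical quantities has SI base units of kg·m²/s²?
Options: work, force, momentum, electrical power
Checking the SI base units of each option:
  work (W = Fd): kg·m²/s²  ✓ matches
  force (F = ma): kg·m/s²  ✗
  momentum (p = mv): kg·m/s  ✗
  electrical power (P = IV): kg·m²/s³  ✗

Only work has units kg·m²/s².

Answer: work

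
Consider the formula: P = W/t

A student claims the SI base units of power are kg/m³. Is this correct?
Units of each symbol in P = W/t:
  W (work): kg·m²/s²
  t (time): s  → in the denominator, contributes 1/s

Multiplying the contributions: [kg·m²/s²] · [1/s]
Adding exponents of each base unit: kg: 1, m: 2, s: -3
SI base units of power: kg·m²/s³

The claimed units kg/m³ (exponents kg: 1, m: -3) do not match the derived units kg·m²/s³ (exponents kg: 1, m: 2, s: -3), so the claim is incorrect.

Answer: No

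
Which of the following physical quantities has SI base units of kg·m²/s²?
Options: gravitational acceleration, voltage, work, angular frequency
Checking the SI base units of each option:
  gravitational acceleration (g = GM/r²): m/s²  ✗
  voltage (V = IR): kg·m²/(s³·A)  ✗
  work (W = Fd): kg·m²/s²  ✓ matches
  angular frequency (ω = 2πf): 1/s  ✗

Only work has units kg·m²/s².

Answer: work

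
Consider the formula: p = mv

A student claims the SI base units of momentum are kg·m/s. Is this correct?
Units of each symbol in p = mv:
  m (mass): kg
  v (velocity): m/s

Multiplying the contributions: [kg] · [m/s]
Adding exponents of each base unit: kg: 1, m: 1, s: -1
SI base units of momentum: kg·m/s

The claimed units kg·m/s match the derived units, so the claim is correct.

Answer: Yes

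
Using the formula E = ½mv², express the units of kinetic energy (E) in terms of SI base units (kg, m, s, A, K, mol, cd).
Units of each symbol in E = ½mv²:
  m (mass): kg
  v (speed): m/s  → to the power 2, contributes m²/s²
  The factor ½ is dimensionless.

Multiplying the contributions: [kg] · [m²/s²]
Adding exponents of each base unit: kg: 1, m: 2, s: -2
SI base units of kinetic energy: kg·m²/s²

Answer: kg·m²/s²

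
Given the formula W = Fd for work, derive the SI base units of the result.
Units of each symbol in W = Fd:
  F (force): kg·m/s²
  d (displacement): m

Multiplying the contributions: [kg·m/s²] · [m]
Adding exponents of each base unit: kg: 1, m: 2, s: -2
SI base units of work: kg·m²/s²

Answer: kg·m²/s²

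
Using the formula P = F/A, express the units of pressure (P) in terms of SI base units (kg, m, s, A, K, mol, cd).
Units of each symbol in P = F/A:
  F (force): kg·m/s²
  A (area): m²  → in the denominator, contributes 1/m²

Multiplying the contributions: [kg·m/s²] · [1/m²]
Adding exponents of each base unit: kg: 1, m: -1, s: -2
SI base units of pressure: kg/(m·s²)

Answer: kg/(m·s²)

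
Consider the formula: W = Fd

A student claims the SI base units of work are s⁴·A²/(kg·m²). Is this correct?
Units of each symbol in W = Fd:
  F (force): kg·m/s²
  d (displacement): m

Multiplying the contributions: [kg·m/s²] · [m]
Adding exponents of each base unit: kg: 1, m: 2, s: -2
SI base units of work: kg·m²/s²

The claimed units s⁴·A²/(kg·m²) (exponents kg: -1, m: -2, s: 4, A: 2) do not match the derived units kg·m²/s² (exponents kg: 1, m: 2, s: -2), so the claim is incorrect.

Answer: No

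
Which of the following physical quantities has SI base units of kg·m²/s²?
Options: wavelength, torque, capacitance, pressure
Checking the SI base units of each option:
  wavelength (λ = v/f): m  ✗
  torque (τ = Fr): kg·m²/s²  ✓ matches
  capacitance (C = Q/V): s⁴·A²/(kg·m²)  ✗
  pressure (P = F/A): kg/(m·s²)  ✗

Only torque has units kg·m²/s².

Answer: torque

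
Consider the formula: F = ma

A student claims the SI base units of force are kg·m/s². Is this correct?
Units of each symbol in F = ma:
  m (mass): kg
  a (acceleration): m/s²

Multiplying the contributions: [kg] · [m/s²]
Adding exponents of each base unit: kg: 1, m: 1, s: -2
SI base units of force: kg·m/s²

The claimed units kg·m/s² match the derived units, so the claim is correct.

Answer: Yes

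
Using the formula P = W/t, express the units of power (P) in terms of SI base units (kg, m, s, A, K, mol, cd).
Units of each symbol in P = W/t:
  W (work): kg·m²/s²
  t (time): s  → in the denominator, contributes 1/s

Multiplying the contributions: [kg·m²/s²] · [1/s]
Adding exponents of each base unit: kg: 1, m: 2, s: -3
SI base units of power: kg·m²/s³

Answer: kg·m²/s³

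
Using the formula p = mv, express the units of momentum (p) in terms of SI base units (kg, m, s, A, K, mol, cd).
Units of each symbol in p = mv:
  m (mass): kg
  v (velocity): m/s

Multiplying the contributions: [kg] · [m/s]
Adding exponents of each base unit: kg: 1, m: 1, s: -1
SI base units of momentum: kg·m/s

Answer: kg·m/s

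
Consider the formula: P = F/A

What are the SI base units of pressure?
Units of each symbol in P = F/A:
  F (force): kg·m/s²
  A (area): m²  → in the denominator, contributes 1/m²

Multiplying the contributions: [kg·m/s²] · [1/m²]
Adding exponents of each base unit: kg: 1, m: -1, s: -2
SI base units of pressure: kg/(m·s²)

Answer: kg/(m·s²)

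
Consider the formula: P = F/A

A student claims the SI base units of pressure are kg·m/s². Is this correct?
Units of each symbol in P = F/A:
  F (force): kg·m/s²
  A (area): m²  → in the denominator, contributes 1/m²

Multiplying the contributions: [kg·m/s²] · [1/m²]
Adding exponents of each base unit: kg: 1, m: -1, s: -2
SI base units of pressure: kg/(m·s²)

The claimed units kg·m/s² (exponents kg: 1, m: 1, s: -2) do not match the derived units kg/(m·s²) (exponents kg: 1, m: -1, s: -2), so the claim is incorrect.

Answer: No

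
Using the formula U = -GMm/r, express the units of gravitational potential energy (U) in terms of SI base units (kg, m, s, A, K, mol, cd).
Units of each symbol in U = -GMm/r:
  G (gravitational constant): m³/(kg·s²)
  M (mass): kg
  m (mass): kg
  r (distance): m  → in the denominator, contributes 1/m
  The minus sign does not affect the units.

Multiplying the contributions: [m³/(kg·s²)] · [kg] · [kg] · [1/m]
Adding exponents of each base unit: kg: 1, m: 2, s: -2
SI base units of gravitational potential energy: kg·m²/s²

Answer: kg·m²/s²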